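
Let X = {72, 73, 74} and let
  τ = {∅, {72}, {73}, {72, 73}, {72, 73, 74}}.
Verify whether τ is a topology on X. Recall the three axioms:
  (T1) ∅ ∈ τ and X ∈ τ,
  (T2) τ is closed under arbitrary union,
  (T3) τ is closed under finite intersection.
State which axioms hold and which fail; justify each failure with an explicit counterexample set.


τ IS a topology on X.

Axiom (T1): ∅ ∈ τ? Yes; X ∈ τ? Yes.
Axiom (T2/T3): check pairwise unions and intersections of members of τ.
All pairwise intersections and unions checked — each lies in τ. Therefore τ satisfies (T1), (T2), (T3): it IS a topology on X.


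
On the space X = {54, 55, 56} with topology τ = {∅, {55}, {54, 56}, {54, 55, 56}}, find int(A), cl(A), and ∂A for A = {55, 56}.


int(A) = {55}, cl(A) = {54, 55, 56}, ∂A = {54, 56}.

Closed sets in (X, τ) are complements of opens:
  closed(X, τ) = {∅, {55}, {54, 56}, {54, 55, 56}}.
int(A) = ⋃ {U ∈ τ : U ⊆ A}. Opens contained in A: ∅, {55}.
Taking the union of these: int(A) = {55}.
cl(A) = ⋂ {C closed : A ⊆ C}. Closed sets containing A: {54, 55, 56}.
Intersecting these: cl(A) = {54, 55, 56}.
∂A = cl(A) ∖ int(A) = {54, 55, 56} ∖ {55} = {54, 56}.


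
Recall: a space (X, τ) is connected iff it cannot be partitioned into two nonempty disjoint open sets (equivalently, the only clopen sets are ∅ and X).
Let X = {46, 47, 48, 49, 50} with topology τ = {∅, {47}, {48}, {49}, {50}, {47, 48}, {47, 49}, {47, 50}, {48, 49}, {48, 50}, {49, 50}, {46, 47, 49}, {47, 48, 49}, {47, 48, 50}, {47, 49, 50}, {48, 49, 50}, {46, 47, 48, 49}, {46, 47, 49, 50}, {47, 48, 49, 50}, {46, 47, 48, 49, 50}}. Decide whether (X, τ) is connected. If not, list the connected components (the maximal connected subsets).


(X, τ) is disconnected; components = [{48}, {50}, {46, 47, 49}].

Find clopen sets (U ∈ τ with X ∖ U ∈ τ):
  U = ∅, X ∖ U = {46, 47, 48, 49, 50} — both open, so U is clopen.
  U = {48}, X ∖ U = {46, 47, 49, 50} — both open, so U is clopen.
  U = {50}, X ∖ U = {46, 47, 48, 49} — both open, so U is clopen.
  U = {48, 50}, X ∖ U = {46, 47, 49} — both open, so U is clopen.
  U = {46, 47, 49}, X ∖ U = {48, 50} — both open, so U is clopen.
  U = {46, 47, 48, 49}, X ∖ U = {50} — both open, so U is clopen.
  U = {46, 47, 49, 50}, X ∖ U = {48} — both open, so U is clopen.
  U = {46, 47, 48, 49, 50}, X ∖ U = ∅ — both open, so U is clopen.
Nontrivial clopen(s) exist: e.g. {46, 47, 49, 50}. So (X, τ) is disconnected.
Compute connected components by grouping points that agree on all clopens:
  component: {48}
  component: {50}
  component: {46, 47, 49}


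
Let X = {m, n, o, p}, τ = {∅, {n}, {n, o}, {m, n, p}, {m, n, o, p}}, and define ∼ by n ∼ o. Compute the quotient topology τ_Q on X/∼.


X/∼ = {[m], [n=o], [p]}; |τ_Q| = 3.

Equivalence classes: [m], [n=o], [p].
Quotient map π: X → X/∼ sends m ↦ [m], n ↦ [n=o], o ↦ [n=o], p ↦ [p].
For each subset V ⊆ X/∼, compute π^{-1}(V) ⊆ X and check whether π^{-1}(V) ∈ τ. V is open in τ_Q iff π^{-1}(V) ∈ τ.
  V = {}: π^{-1}(V) = ∅ ∈ τ ✓.
  V = {[m]}: π^{-1}(V) = {m} ∉ τ ✗.
  V = {[n=o]}: π^{-1}(V) = {n, o} ∈ τ ✓.
  V = {[m], [n=o]}: π^{-1}(V) = {m, n, o} ∉ τ ✗.
  V = {[p]}: π^{-1}(V) = {p} ∉ τ ✗.
  V = {[m], [p]}: π^{-1}(V) = {m, p} ∉ τ ✗.
  V = {[n=o], [p]}: π^{-1}(V) = {n, o, p} ∉ τ ✗.
  V = {[m], [n=o], [p]}: π^{-1}(V) = {m, n, o, p} ∈ τ ✓.
Open sets in the quotient: τ_Q = {{}, {[n=o]}, {[m], [n=o], [p]}} (3 elements).


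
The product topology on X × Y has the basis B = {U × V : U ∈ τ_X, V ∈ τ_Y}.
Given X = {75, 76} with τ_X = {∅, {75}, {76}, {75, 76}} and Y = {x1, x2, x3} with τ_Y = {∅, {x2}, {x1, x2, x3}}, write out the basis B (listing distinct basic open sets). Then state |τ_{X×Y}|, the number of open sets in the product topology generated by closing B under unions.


Basis B = {∅ × ∅, {75} × {x2}, {76} × {x2}, {75, 76} × {x2}, {75} × {x1, x2, x3}, {76} × {x1, x2, x3}, {75, 76} × {x1, x2, x3}}; |τ_{X×Y}| = 9.

Enumerate products U × V with U ∈ τ_X, V ∈ τ_Y (deduplicated):
  ∅ × ∅ = {} (∅)
  {75} × {x2} = {(75,x2)}
  {76} × {x2} = {(76,x2)}
  {75, 76} × {x2} = {(75,x2), (76,x2)}
  {75} × {x1, x2, x3} = {(75,x1), (75,x2), (75,x3)}
  {76} × {x1, x2, x3} = {(76,x1), (76,x2), (76,x3)}
  {75, 76} × {x1, x2, x3} = {(75,x1), (75,x2), (75,x3), (76,x1), (76,x2), (76,x3)}
These 7 distinct sets form the basis B.
Close under arbitrary unions to get τ_{X×Y}; counting gives |τ_{X×Y}| = 9.


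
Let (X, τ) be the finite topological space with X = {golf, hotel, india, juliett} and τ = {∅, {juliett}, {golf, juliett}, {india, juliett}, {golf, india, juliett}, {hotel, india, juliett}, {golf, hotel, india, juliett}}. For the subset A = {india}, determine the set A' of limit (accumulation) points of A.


A' = {hotel}

For each x ∈ X, list the open sets U ∈ τ with x ∈ U, then check whether U ∩ (A ∖ {x}) ≠ ∅ for every such U.
  x = golf: open {golf, juliett} ∋ x has {golf, juliett} ∩ (A ∖ {golf}) = ∅, so x is NOT a limit point.
  x = hotel: opens ∋ x are {hotel, india, juliett}, {golf, hotel, india, juliett}; each meets A ∖ {hotel}, so x IS a limit point.
  x = india: open {india, juliett} ∋ x has {india, juliett} ∩ (A ∖ {india}) = ∅, so x is NOT a limit point.
  x = juliett: open {juliett} ∋ x has {juliett} ∩ (A ∖ {juliett}) = ∅, so x is NOT a limit point.
Collecting: A' = {hotel}.


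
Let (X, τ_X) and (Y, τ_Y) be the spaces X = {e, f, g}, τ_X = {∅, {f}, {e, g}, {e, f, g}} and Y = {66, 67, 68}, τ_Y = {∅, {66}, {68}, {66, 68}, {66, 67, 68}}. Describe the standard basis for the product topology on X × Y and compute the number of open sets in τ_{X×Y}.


Basis B = {∅ × ∅, {f} × {66}, {f} × {68}, {e, g} × {66}, {e, g} × {68}, {f} × {66, 68}, {e, f, g} × {66}, {e, f, g} × {68}, {f} × {66, 67, 68}, {e, g} × {66, 68}, {e, g} × {66, 67, 68}, {e, f, g} × {66, 68}, {e, f, g} × {66, 67, 68}}; |τ_{X×Y}| = 25.

Enumerate products U × V with U ∈ τ_X, V ∈ τ_Y (deduplicated):
  ∅ × ∅ = {} (∅)
  {f} × {66} = {(f,66)}
  {f} × {68} = {(f,68)}
  {e, g} × {66} = {(e,66), (g,66)}
  {e, g} × {68} = {(e,68), (g,68)}
  {f} × {66, 68} = {(f,66), (f,68)}
  {e, f, g} × {66} = {(e,66), (f,66), (g,66)}
  {e, f, g} × {68} = {(e,68), (f,68), (g,68)}
  {f} × {66, 67, 68} = {(f,66), (f,67), (f,68)}
  {e, g} × {66, 68} = {(e,66), (e,68), (g,66), (g,68)}
  {e, g} × {66, 67, 68} = {(e,66), (e,67), (e,68), (g,66), (g,67), (g,68)}
  {e, f, g} × {66, 68} = {(e,66), (e,68), (f,66), (f,68), (g,66), (g,68)}
  {e, f, g} × {66, 67, 68} = {(e,66), (e,67), (e,68), (f,66), (f,67), (f,68), (g,66), (g,67), (g,68)}
These 13 distinct sets form the basis B.
Close under arbitrary unions to get τ_{X×Y}; counting gives |τ_{X×Y}| = 25.


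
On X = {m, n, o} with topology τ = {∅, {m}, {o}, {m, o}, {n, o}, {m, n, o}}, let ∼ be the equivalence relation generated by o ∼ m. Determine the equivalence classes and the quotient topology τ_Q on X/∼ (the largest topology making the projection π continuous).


X/∼ = {[m=o], [n]}; |τ_Q| = 3.

Equivalence classes: [m=o], [n].
Quotient map π: X → X/∼ sends m ↦ [m=o], n ↦ [n], o ↦ [m=o].
For each subset V ⊆ X/∼, compute π^{-1}(V) ⊆ X and check whether π^{-1}(V) ∈ τ. V is open in τ_Q iff π^{-1}(V) ∈ τ.
  V = {}: π^{-1}(V) = ∅ ∈ τ ✓.
  V = {[m=o]}: π^{-1}(V) = {m, o} ∈ τ ✓.
  V = {[n]}: π^{-1}(V) = {n} ∉ τ ✗.
  V = {[m=o], [n]}: π^{-1}(V) = {m, n, o} ∈ τ ✓.
Open sets in the quotient: τ_Q = {{}, {[m=o]}, {[m=o], [n]}} (3 elements).


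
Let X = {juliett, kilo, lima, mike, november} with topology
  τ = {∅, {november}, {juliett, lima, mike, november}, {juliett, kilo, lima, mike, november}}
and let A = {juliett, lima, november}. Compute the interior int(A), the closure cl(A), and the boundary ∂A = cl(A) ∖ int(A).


int(A) = {november}, cl(A) = {juliett, kilo, lima, mike, november}, ∂A = {juliett, kilo, lima, mike}.

Closed sets in (X, τ) are complements of opens:
  closed(X, τ) = {∅, {kilo}, {juliett, kilo, lima, mike}, {juliett, kilo, lima, mike, november}}.
int(A) = ⋃ {U ∈ τ : U ⊆ A}. Opens contained in A: ∅, {november}.
Taking the union of these: int(A) = {november}.
cl(A) = ⋂ {C closed : A ⊆ C}. Closed sets containing A: {juliett, kilo, lima, mike, november}.
Intersecting these: cl(A) = {juliett, kilo, lima, mike, november}.
∂A = cl(A) ∖ int(A) = {juliett, kilo, lima, mike, november} ∖ {november} = {juliett, kilo, lima, mike}.


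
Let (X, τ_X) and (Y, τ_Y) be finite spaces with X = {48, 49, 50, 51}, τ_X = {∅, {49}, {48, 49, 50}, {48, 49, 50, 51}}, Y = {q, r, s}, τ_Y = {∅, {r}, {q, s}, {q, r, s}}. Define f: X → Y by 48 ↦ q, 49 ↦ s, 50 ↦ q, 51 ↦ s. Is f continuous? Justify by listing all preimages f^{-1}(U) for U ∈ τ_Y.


f IS continuous.

Compute f^{-1}(U) for each U ∈ τ_Y:
  U = ∅: f^{-1}(U) = ∅ ∈ τ_X ✓.
  U = {r}: f^{-1}(U) = ∅ ∈ τ_X ✓.
  U = {q, s}: f^{-1}(U) = {48, 49, 50, 51} ∈ τ_X ✓.
  U = {q, r, s}: f^{-1}(U) = {48, 49, 50, 51} ∈ τ_X ✓.
Every preimage lies in τ_X, so f IS continuous.


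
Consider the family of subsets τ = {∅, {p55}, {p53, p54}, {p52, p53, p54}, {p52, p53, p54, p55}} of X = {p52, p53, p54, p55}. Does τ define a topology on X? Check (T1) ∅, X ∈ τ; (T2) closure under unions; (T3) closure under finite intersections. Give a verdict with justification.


τ is NOT a topology on X.

Axiom (T1): ∅ ∈ τ? Yes; X ∈ τ? Yes.
Axiom (T2/T3): check pairwise unions and intersections of members of τ.
Counterexample for (T2): {p55} ∪ {p53, p54} = {p53, p54, p55} ∉ τ. Therefore τ is NOT a topology.


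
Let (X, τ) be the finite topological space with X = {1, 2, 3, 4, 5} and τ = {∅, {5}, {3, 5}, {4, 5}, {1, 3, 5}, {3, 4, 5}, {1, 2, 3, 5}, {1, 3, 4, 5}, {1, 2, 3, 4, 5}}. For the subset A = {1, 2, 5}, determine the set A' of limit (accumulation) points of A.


A' = {1, 2, 3, 4}

For each x ∈ X, list the open sets U ∈ τ with x ∈ U, then check whether U ∩ (A ∖ {x}) ≠ ∅ for every such U.
  x = 1: opens ∋ x are {1, 3, 5}, {1, 2, 3, 5}, {1, 3, 4, 5}, {1, 2, 3, 4, 5}; each meets A ∖ {1}, so x IS a limit point.
  x = 2: opens ∋ x are {1, 2, 3, 5}, {1, 2, 3, 4, 5}; each meets A ∖ {2}, so x IS a limit point.
  x = 3: opens ∋ x are {3, 5}, {1, 3, 5}, {3, 4, 5}, {1, 2, 3, 5}, {1, 3, 4, 5}, {1, 2, 3, 4, 5}; each meets A ∖ {3}, so x IS a limit point.
  x = 4: opens ∋ x are {4, 5}, {3, 4, 5}, {1, 3, 4, 5}, {1, 2, 3, 4, 5}; each meets A ∖ {4}, so x IS a limit point.
  x = 5: open {5} ∋ x has {5} ∩ (A ∖ {5}) = ∅, so x is NOT a limit point.
Collecting: A' = {1, 2, 3, 4}.


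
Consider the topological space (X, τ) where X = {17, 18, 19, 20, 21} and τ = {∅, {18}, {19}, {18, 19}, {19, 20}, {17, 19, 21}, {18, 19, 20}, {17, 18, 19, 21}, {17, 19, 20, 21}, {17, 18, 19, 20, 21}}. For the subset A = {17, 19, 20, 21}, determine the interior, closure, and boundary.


int(A) = {17, 19, 20, 21}, cl(A) = {17, 19, 20, 21}, ∂A = ∅.

Closed sets in (X, τ) are complements of opens:
  closed(X, τ) = {∅, {18}, {20}, {17, 21}, {18, 20}, {17, 18, 21}, {17, 20, 21}, {17, 18, 20, 21}, {17, 19, 20, 21}, {17, 18, 19, 20, 21}}.
int(A) = ⋃ {U ∈ τ : U ⊆ A}. Opens contained in A: ∅, {19}, {19, 20}, {17, 19, 21}, {17, 19, 20, 21}.
Taking the union of these: int(A) = {17, 19, 20, 21}.
cl(A) = ⋂ {C closed : A ⊆ C}. Closed sets containing A: {17, 19, 20, 21}, {17, 18, 19, 20, 21}.
Intersecting these: cl(A) = {17, 19, 20, 21}.
∂A = cl(A) ∖ int(A) = {17, 19, 20, 21} ∖ {17, 19, 20, 21} = ∅.


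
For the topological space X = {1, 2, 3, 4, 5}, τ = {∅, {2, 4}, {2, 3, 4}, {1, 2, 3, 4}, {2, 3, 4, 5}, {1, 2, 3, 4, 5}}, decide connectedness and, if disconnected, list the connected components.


(X, τ) is connected.

Find clopen sets (U ∈ τ with X ∖ U ∈ τ):
  U = ∅, X ∖ U = {1, 2, 3, 4, 5} — both open, so U is clopen.
  U = {1, 2, 3, 4, 5}, X ∖ U = ∅ — both open, so U is clopen.
Only trivial clopens (∅ and X) exist, so (X, τ) is connected.
Compute connected components by grouping points that agree on all clopens:
  component: {1, 2, 3, 4, 5}


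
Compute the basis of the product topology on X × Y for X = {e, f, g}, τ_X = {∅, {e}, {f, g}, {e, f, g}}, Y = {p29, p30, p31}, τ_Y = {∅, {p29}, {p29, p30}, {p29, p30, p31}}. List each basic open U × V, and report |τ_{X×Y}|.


Basis B = {∅ × ∅, {e} × {p29}, {e} × {p29, p30}, {f, g} × {p29}, {e} × {p29, p30, p31}, {e, f, g} × {p29}, {f, g} × {p29, p30}, {e, f, g} × {p29, p30}, {f, g} × {p29, p30, p31}, {e, f, g} × {p29, p30, p31}}; |τ_{X×Y}| = 16.

Enumerate products U × V with U ∈ τ_X, V ∈ τ_Y (deduplicated):
  ∅ × ∅ = {} (∅)
  {e} × {p29} = {(e,p29)}
  {e} × {p29, p30} = {(e,p29), (e,p30)}
  {f, g} × {p29} = {(f,p29), (g,p29)}
  {e} × {p29, p30, p31} = {(e,p29), (e,p30), (e,p31)}
  {e, f, g} × {p29} = {(e,p29), (f,p29), (g,p29)}
  {f, g} × {p29, p30} = {(f,p29), (f,p30), (g,p29), (g,p30)}
  {e, f, g} × {p29, p30} = {(e,p29), (e,p30), (f,p29), (f,p30), (g,p29), (g,p30)}
  {f, g} × {p29, p30, p31} = {(f,p29), (f,p30), (f,p31), (g,p29), (g,p30), (g,p31)}
  {e, f, g} × {p29, p30, p31} = {(e,p29), (e,p30), (e,p31), (f,p29), (f,p30), (f,p31), (g,p29), (g,p30), (g,p31)}
These 10 distinct sets form the basis B.
Close under arbitrary unions to get τ_{X×Y}; counting gives |τ_{X×Y}| = 16.


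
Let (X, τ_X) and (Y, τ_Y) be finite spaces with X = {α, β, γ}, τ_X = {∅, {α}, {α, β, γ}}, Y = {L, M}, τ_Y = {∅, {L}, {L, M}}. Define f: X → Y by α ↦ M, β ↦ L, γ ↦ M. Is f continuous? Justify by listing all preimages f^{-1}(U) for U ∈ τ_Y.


f is NOT continuous.

Compute f^{-1}(U) for each U ∈ τ_Y:
  U = ∅: f^{-1}(U) = ∅ ∈ τ_X ✓.
  U = {L}: f^{-1}(U) = {β} ∉ τ_X ✗.
  U = {L, M}: f^{-1}(U) = {α, β, γ} ∈ τ_X ✓.
Found U = {L} with f^{-1}(U) = {β} not in τ_X. Therefore f is NOT continuous.


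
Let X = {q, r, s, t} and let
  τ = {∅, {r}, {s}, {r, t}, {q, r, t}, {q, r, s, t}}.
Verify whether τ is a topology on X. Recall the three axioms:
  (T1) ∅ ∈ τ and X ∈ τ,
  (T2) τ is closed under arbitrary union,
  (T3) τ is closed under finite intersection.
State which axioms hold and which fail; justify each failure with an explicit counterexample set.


τ is NOT a topology on X.

Axiom (T1): ∅ ∈ τ? Yes; X ∈ τ? Yes.
Axiom (T2/T3): check pairwise unions and intersections of members of τ.
Counterexample for (T2): {r} ∪ {s} = {r, s} ∉ τ. Therefore τ is NOT a topology.


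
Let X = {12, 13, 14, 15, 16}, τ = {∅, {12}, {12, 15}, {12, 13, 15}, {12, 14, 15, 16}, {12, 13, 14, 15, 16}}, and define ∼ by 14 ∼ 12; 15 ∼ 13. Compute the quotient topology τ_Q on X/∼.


X/∼ = {[12=14], [13=15], [16]}; |τ_Q| = 2.

Equivalence classes: [12=14], [13=15], [16].
Quotient map π: X → X/∼ sends 12 ↦ [12=14], 13 ↦ [13=15], 14 ↦ [12=14], 15 ↦ [13=15], 16 ↦ [16].
For each subset V ⊆ X/∼, compute π^{-1}(V) ⊆ X and check whether π^{-1}(V) ∈ τ. V is open in τ_Q iff π^{-1}(V) ∈ τ.
  V = {}: π^{-1}(V) = ∅ ∈ τ ✓.
  V = {[12=14]}: π^{-1}(V) = {12, 14} ∉ τ ✗.
  V = {[13=15]}: π^{-1}(V) = {13, 15} ∉ τ ✗.
  V = {[12=14], [13=15]}: π^{-1}(V) = {12, 13, 14, 15} ∉ τ ✗.
  V = {[16]}: π^{-1}(V) = {16} ∉ τ ✗.
  V = {[12=14], [16]}: π^{-1}(V) = {12, 14, 16} ∉ τ ✗.
  V = {[13=15], [16]}: π^{-1}(V) = {13, 15, 16} ∉ τ ✗.
  V = {[12=14], [13=15], [16]}: π^{-1}(V) = {12, 13, 14, 15, 16} ∈ τ ✓.
Open sets in the quotient: τ_Q = {{}, {[12=14], [13=15], [16]}} (2 elements).


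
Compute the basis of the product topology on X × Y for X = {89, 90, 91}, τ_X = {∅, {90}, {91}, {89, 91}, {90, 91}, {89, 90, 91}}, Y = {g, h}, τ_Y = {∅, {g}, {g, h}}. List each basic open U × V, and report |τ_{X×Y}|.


Basis B = {∅ × ∅, {90} × {g}, {91} × {g}, {89, 91} × {g}, {90} × {g, h}, {90, 91} × {g}, {91} × {g, h}, {89, 90, 91} × {g}, {89, 91} × {g, h}, {90, 91} × {g, h}, {89, 90, 91} × {g, h}}; |τ_{X×Y}| = 18.

Enumerate products U × V with U ∈ τ_X, V ∈ τ_Y (deduplicated):
  ∅ × ∅ = {} (∅)
  {90} × {g} = {(90,g)}
  {91} × {g} = {(91,g)}
  {89, 91} × {g} = {(89,g), (91,g)}
  {90} × {g, h} = {(90,g), (90,h)}
  {90, 91} × {g} = {(90,g), (91,g)}
  {91} × {g, h} = {(91,g), (91,h)}
  {89, 90, 91} × {g} = {(89,g), (90,g), (91,g)}
  {89, 91} × {g, h} = {(89,g), (89,h), (91,g), (91,h)}
  {90, 91} × {g, h} = {(90,g), (90,h), (91,g), (91,h)}
  {89, 90, 91} × {g, h} = {(89,g), (89,h), (90,g), (90,h), (91,g), (91,h)}
These 11 distinct sets form the basis B.
Close under arbitrary unions to get τ_{X×Y}; counting gives |τ_{X×Y}| = 18.


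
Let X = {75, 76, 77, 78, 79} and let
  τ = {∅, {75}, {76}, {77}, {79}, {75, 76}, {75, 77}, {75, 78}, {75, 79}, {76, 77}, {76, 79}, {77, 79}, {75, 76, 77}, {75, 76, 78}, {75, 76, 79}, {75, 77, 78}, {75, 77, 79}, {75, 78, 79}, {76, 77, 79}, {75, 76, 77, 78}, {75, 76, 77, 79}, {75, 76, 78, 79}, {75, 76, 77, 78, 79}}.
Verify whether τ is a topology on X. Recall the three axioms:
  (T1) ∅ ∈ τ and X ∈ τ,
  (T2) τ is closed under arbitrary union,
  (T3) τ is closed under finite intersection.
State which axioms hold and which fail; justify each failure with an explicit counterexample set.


τ is NOT a topology on X.

Axiom (T1): ∅ ∈ τ? Yes; X ∈ τ? Yes.
Axiom (T2/T3): check pairwise unions and intersections of members of τ.
Counterexample for (T2): {77} ∪ {75, 78, 79} = {75, 77, 78, 79} ∉ τ. Therefore τ is NOT a topology.


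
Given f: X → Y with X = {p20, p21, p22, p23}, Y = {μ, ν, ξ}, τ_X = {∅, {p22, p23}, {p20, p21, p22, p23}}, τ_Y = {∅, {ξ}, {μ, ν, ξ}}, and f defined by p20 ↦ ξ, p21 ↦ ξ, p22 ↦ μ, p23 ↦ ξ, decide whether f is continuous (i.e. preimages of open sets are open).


f is NOT continuous.

Compute f^{-1}(U) for each U ∈ τ_Y:
  U = ∅: f^{-1}(U) = ∅ ∈ τ_X ✓.
  U = {ξ}: f^{-1}(U) = {p20, p21, p23} ∉ τ_X ✗.
  U = {μ, ν, ξ}: f^{-1}(U) = {p20, p21, p22, p23} ∈ τ_X ✓.
Found U = {ξ} with f^{-1}(U) = {p20, p21, p23} not in τ_X. Therefore f is NOT continuous.


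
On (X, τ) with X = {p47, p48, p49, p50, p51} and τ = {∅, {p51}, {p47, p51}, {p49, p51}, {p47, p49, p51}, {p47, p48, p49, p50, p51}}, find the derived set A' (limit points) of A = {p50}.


A' = {p48}

For each x ∈ X, list the open sets U ∈ τ with x ∈ U, then check whether U ∩ (A ∖ {x}) ≠ ∅ for every such U.
  x = p47: open {p47, p51} ∋ x has {p47, p51} ∩ (A ∖ {p47}) = ∅, so x is NOT a limit point.
  x = p48: opens ∋ x are {p47, p48, p49, p50, p51}; each meets A ∖ {p48}, so x IS a limit point.
  x = p49: open {p49, p51} ∋ x has {p49, p51} ∩ (A ∖ {p49}) = ∅, so x is NOT a limit point.
  x = p50: open {p47, p48, p49, p50, p51} ∋ x has {p47, p48, p49, p50, p51} ∩ (A ∖ {p50}) = ∅, so x is NOT a limit point.
  x = p51: open {p51} ∋ x has {p51} ∩ (A ∖ {p51}) = ∅, so x is NOT a limit point.
Collecting: A' = {p48}.


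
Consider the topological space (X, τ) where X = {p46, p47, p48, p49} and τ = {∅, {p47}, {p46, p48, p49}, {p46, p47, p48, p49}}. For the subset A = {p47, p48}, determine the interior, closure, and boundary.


int(A) = {p47}, cl(A) = {p46, p47, p48, p49}, ∂A = {p46, p48, p49}.

Closed sets in (X, τ) are complements of opens:
  closed(X, τ) = {∅, {p47}, {p46, p48, p49}, {p46, p47, p48, p49}}.
int(A) = ⋃ {U ∈ τ : U ⊆ A}. Opens contained in A: ∅, {p47}.
Taking the union of these: int(A) = {p47}.
cl(A) = ⋂ {C closed : A ⊆ C}. Closed sets containing A: {p46, p47, p48, p49}.
Intersecting these: cl(A) = {p46, p47, p48, p49}.
∂A = cl(A) ∖ int(A) = {p46, p47, p48, p49} ∖ {p47} = {p46, p48, p49}.


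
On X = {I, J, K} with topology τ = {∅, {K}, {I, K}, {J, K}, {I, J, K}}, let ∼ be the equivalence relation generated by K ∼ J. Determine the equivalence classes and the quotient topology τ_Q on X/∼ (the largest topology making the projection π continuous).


X/∼ = {[I], [J=K]}; |τ_Q| = 3.

Equivalence classes: [I], [J=K].
Quotient map π: X → X/∼ sends I ↦ [I], J ↦ [J=K], K ↦ [J=K].
For each subset V ⊆ X/∼, compute π^{-1}(V) ⊆ X and check whether π^{-1}(V) ∈ τ. V is open in τ_Q iff π^{-1}(V) ∈ τ.
  V = {}: π^{-1}(V) = ∅ ∈ τ ✓.
  V = {[I]}: π^{-1}(V) = {I} ∉ τ ✗.
  V = {[J=K]}: π^{-1}(V) = {J, K} ∈ τ ✓.
  V = {[I], [J=K]}: π^{-1}(V) = {I, J, K} ∈ τ ✓.
Open sets in the quotient: τ_Q = {{}, {[J=K]}, {[I], [J=K]}} (3 elements).


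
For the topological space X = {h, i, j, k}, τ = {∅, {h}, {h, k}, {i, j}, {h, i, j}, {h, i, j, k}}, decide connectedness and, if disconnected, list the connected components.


(X, τ) is disconnected; components = [{h, k}, {i, j}].

Find clopen sets (U ∈ τ with X ∖ U ∈ τ):
  U = ∅, X ∖ U = {h, i, j, k} — both open, so U is clopen.
  U = {h, k}, X ∖ U = {i, j} — both open, so U is clopen.
  U = {i, j}, X ∖ U = {h, k} — both open, so U is clopen.
  U = {h, i, j, k}, X ∖ U = ∅ — both open, so U is clopen.
Nontrivial clopen(s) exist: e.g. {i, j}. So (X, τ) is disconnected.
Compute connected components by grouping points that agree on all clopens:
  component: {h, k}
  component: {i, j}


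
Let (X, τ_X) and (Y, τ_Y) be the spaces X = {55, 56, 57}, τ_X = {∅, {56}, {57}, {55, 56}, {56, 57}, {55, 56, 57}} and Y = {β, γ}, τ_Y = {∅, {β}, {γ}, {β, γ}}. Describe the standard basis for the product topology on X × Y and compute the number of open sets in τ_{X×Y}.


Basis B = {∅ × ∅, {56} × {β}, {56} × {γ}, {57} × {β}, {57} × {γ}, {55, 56} × {β}, {55, 56} × {γ}, {56} × {β, γ}, {56, 57} × {β}, {56, 57} × {γ}, {57} × {β, γ}, {55, 56, 57} × {β}, {55, 56, 57} × {γ}, {55, 56} × {β, γ}, {56, 57} × {β, γ}, {55, 56, 57} × {β, γ}}; |τ_{X×Y}| = 36.

Enumerate products U × V with U ∈ τ_X, V ∈ τ_Y (deduplicated):
  ∅ × ∅ = {} (∅)
  {56} × {β} = {(56,β)}
  {56} × {γ} = {(56,γ)}
  {57} × {β} = {(57,β)}
  {57} × {γ} = {(57,γ)}
  {55, 56} × {β} = {(55,β), (56,β)}
  {55, 56} × {γ} = {(55,γ), (56,γ)}
  {56} × {β, γ} = {(56,β), (56,γ)}
  {56, 57} × {β} = {(56,β), (57,β)}
  {56, 57} × {γ} = {(56,γ), (57,γ)}
  {57} × {β, γ} = {(57,β), (57,γ)}
  {55, 56, 57} × {β} = {(55,β), (56,β), (57,β)}
  {55, 56, 57} × {γ} = {(55,γ), (56,γ), (57,γ)}
  {55, 56} × {β, γ} = {(55,β), (55,γ), (56,β), (56,γ)}
  {56, 57} × {β, γ} = {(56,β), (56,γ), (57,β), (57,γ)}
  {55, 56, 57} × {β, γ} = {(55,β), (55,γ), (56,β), (56,γ), (57,β), (57,γ)}
These 16 distinct sets form the basis B.
Close under arbitrary unions to get τ_{X×Y}; counting gives |τ_{X×Y}| = 36.


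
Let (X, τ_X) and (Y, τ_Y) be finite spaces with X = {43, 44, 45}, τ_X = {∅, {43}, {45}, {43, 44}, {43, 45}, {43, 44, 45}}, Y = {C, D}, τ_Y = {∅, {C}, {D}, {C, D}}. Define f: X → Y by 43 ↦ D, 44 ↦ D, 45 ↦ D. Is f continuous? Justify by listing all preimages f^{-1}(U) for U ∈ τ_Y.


f IS continuous.

Compute f^{-1}(U) for each U ∈ τ_Y:
  U = ∅: f^{-1}(U) = ∅ ∈ τ_X ✓.
  U = {C}: f^{-1}(U) = ∅ ∈ τ_X ✓.
  U = {D}: f^{-1}(U) = {43, 44, 45} ∈ τ_X ✓.
  U = {C, D}: f^{-1}(U) = {43, 44, 45} ∈ τ_X ✓.
Every preimage lies in τ_X, so f IS continuous.


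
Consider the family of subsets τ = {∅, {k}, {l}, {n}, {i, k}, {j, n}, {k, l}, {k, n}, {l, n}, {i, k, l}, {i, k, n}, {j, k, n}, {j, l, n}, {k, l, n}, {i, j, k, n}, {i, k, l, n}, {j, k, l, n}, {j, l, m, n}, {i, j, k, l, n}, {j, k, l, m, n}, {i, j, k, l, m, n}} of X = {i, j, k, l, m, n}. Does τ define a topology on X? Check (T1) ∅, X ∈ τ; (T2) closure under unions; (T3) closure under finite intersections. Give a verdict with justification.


τ IS a topology on X.

Axiom (T1): ∅ ∈ τ? Yes; X ∈ τ? Yes.
Axiom (T2/T3): check pairwise unions and intersections of members of τ.
All pairwise intersections and unions checked — each lies in τ. Therefore τ satisfies (T1), (T2), (T3): it IS a topology on X.


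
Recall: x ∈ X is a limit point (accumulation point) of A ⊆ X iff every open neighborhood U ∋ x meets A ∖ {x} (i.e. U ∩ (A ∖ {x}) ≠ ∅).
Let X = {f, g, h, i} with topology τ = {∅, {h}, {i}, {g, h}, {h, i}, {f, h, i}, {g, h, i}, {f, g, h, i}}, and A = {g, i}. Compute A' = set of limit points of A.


A' = {f}

For each x ∈ X, list the open sets U ∈ τ with x ∈ U, then check whether U ∩ (A ∖ {x}) ≠ ∅ for every such U.
  x = f: opens ∋ x are {f, h, i}, {f, g, h, i}; each meets A ∖ {f}, so x IS a limit point.
  x = g: open {g, h} ∋ x has {g, h} ∩ (A ∖ {g}) = ∅, so x is NOT a limit point.
  x = h: open {h} ∋ x has {h} ∩ (A ∖ {h}) = ∅, so x is NOT a limit point.
  x = i: open {i} ∋ x has {i} ∩ (A ∖ {i}) = ∅, so x is NOT a limit point.
Collecting: A' = {f}.


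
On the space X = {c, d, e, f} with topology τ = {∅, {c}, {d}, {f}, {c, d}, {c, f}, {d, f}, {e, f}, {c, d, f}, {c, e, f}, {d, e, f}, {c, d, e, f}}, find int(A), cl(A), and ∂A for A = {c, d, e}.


int(A) = {c, d}, cl(A) = {c, d, e}, ∂A = {e}.

Closed sets in (X, τ) are complements of opens:
  closed(X, τ) = {∅, {c}, {d}, {e}, {c, d}, {c, e}, {d, e}, {e, f}, {c, d, e}, {c, e, f}, {d, e, f}, {c, d, e, f}}.
int(A) = ⋃ {U ∈ τ : U ⊆ A}. Opens contained in A: ∅, {c}, {d}, {c, d}.
Taking the union of these: int(A) = {c, d}.
cl(A) = ⋂ {C closed : A ⊆ C}. Closed sets containing A: {c, d, e}, {c, d, e, f}.
Intersecting these: cl(A) = {c, d, e}.
∂A = cl(A) ∖ int(A) = {c, d, e} ∖ {c, d} = {e}.


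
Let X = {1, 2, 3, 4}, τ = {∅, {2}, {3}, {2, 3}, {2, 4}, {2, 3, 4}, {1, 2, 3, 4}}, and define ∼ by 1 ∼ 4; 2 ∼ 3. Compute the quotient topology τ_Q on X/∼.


X/∼ = {[1=4], [2=3]}; |τ_Q| = 3.

Equivalence classes: [1=4], [2=3].
Quotient map π: X → X/∼ sends 1 ↦ [1=4], 2 ↦ [2=3], 3 ↦ [2=3], 4 ↦ [1=4].
For each subset V ⊆ X/∼, compute π^{-1}(V) ⊆ X and check whether π^{-1}(V) ∈ τ. V is open in τ_Q iff π^{-1}(V) ∈ τ.
  V = {}: π^{-1}(V) = ∅ ∈ τ ✓.
  V = {[1=4]}: π^{-1}(V) = {1, 4} ∉ τ ✗.
  V = {[2=3]}: π^{-1}(V) = {2, 3} ∈ τ ✓.
  V = {[1=4], [2=3]}: π^{-1}(V) = {1, 2, 3, 4} ∈ τ ✓.
Open sets in the quotient: τ_Q = {{}, {[2=3]}, {[1=4], [2=3]}} (3 elements).


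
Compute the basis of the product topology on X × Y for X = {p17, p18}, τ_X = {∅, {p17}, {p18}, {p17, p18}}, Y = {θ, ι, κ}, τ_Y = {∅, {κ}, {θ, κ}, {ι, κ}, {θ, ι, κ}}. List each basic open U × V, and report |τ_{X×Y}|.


Basis B = {∅ × ∅, {p17} × {κ}, {p18} × {κ}, {p17} × {θ, κ}, {p17} × {ι, κ}, {p17, p18} × {κ}, {p18} × {θ, κ}, {p18} × {ι, κ}, {p17} × {θ, ι, κ}, {p18} × {θ, ι, κ}, {p17, p18} × {θ, κ}, {p17, p18} × {ι, κ}, {p17, p18} × {θ, ι, κ}}; |τ_{X×Y}| = 25.

Enumerate products U × V with U ∈ τ_X, V ∈ τ_Y (deduplicated):
  ∅ × ∅ = {} (∅)
  {p17} × {κ} = {(p17,κ)}
  {p18} × {κ} = {(p18,κ)}
  {p17} × {θ, κ} = {(p17,θ), (p17,κ)}
  {p17} × {ι, κ} = {(p17,ι), (p17,κ)}
  {p17, p18} × {κ} = {(p17,κ), (p18,κ)}
  {p18} × {θ, κ} = {(p18,θ), (p18,κ)}
  {p18} × {ι, κ} = {(p18,ι), (p18,κ)}
  {p17} × {θ, ι, κ} = {(p17,θ), (p17,ι), (p17,κ)}
  {p18} × {θ, ι, κ} = {(p18,θ), (p18,ι), (p18,κ)}
  {p17, p18} × {θ, κ} = {(p17,θ), (p17,κ), (p18,θ), (p18,κ)}
  {p17, p18} × {ι, κ} = {(p17,ι), (p17,κ), (p18,ι), (p18,κ)}
  {p17, p18} × {θ, ι, κ} = {(p17,θ), (p17,ι), (p17,κ), (p18,θ), (p18,ι), (p18,κ)}
These 13 distinct sets form the basis B.
Close under arbitrary unions to get τ_{X×Y}; counting gives |τ_{X×Y}| = 25.


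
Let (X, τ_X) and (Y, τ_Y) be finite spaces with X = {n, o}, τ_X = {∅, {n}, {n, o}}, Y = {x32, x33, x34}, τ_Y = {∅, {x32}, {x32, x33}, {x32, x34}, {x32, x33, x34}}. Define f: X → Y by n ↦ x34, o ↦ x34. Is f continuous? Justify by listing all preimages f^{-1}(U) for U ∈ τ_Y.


f IS continuous.

Compute f^{-1}(U) for each U ∈ τ_Y:
  U = ∅: f^{-1}(U) = ∅ ∈ τ_X ✓.
  U = {x32}: f^{-1}(U) = ∅ ∈ τ_X ✓.
  U = {x32, x33}: f^{-1}(U) = ∅ ∈ τ_X ✓.
  U = {x32, x34}: f^{-1}(U) = {n, o} ∈ τ_X ✓.
  U = {x32, x33, x34}: f^{-1}(U) = {n, o} ∈ τ_X ✓.
Every preimage lies in τ_X, so f IS continuous.


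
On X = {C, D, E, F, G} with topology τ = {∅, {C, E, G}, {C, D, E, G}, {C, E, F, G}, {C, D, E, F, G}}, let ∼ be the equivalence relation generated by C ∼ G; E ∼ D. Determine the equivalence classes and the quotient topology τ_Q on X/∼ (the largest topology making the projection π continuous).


X/∼ = {[C=G], [D=E], [F]}; |τ_Q| = 3.

Equivalence classes: [C=G], [D=E], [F].
Quotient map π: X → X/∼ sends C ↦ [C=G], D ↦ [D=E], E ↦ [D=E], F ↦ [F], G ↦ [C=G].
For each subset V ⊆ X/∼, compute π^{-1}(V) ⊆ X and check whether π^{-1}(V) ∈ τ. V is open in τ_Q iff π^{-1}(V) ∈ τ.
  V = {}: π^{-1}(V) = ∅ ∈ τ ✓.
  V = {[C=G]}: π^{-1}(V) = {C, G} ∉ τ ✗.
  V = {[D=E]}: π^{-1}(V) = {D, E} ∉ τ ✗.
  V = {[C=G], [D=E]}: π^{-1}(V) = {C, D, E, G} ∈ τ ✓.
  V = {[F]}: π^{-1}(V) = {F} ∉ τ ✗.
  V = {[C=G], [F]}: π^{-1}(V) = {C, F, G} ∉ τ ✗.
  V = {[D=E], [F]}: π^{-1}(V) = {D, E, F} ∉ τ ✗.
  V = {[C=G], [D=E], [F]}: π^{-1}(V) = {C, D, E, F, G} ∈ τ ✓.
Open sets in the quotient: τ_Q = {{}, {[C=G], [D=E]}, {[C=G], [D=E], [F]}} (3 elements).


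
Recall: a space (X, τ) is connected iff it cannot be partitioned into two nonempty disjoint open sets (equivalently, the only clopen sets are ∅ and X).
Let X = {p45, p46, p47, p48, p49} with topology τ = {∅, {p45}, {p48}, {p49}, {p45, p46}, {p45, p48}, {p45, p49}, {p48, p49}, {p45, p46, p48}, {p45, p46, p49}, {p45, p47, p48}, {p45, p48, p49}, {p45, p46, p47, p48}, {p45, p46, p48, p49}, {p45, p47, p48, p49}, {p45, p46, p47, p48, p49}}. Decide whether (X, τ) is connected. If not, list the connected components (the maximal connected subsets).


(X, τ) is disconnected; components = [{p49}, {p45, p46, p47, p48}].

Find clopen sets (U ∈ τ with X ∖ U ∈ τ):
  U = ∅, X ∖ U = {p45, p46, p47, p48, p49} — both open, so U is clopen.
  U = {p49}, X ∖ U = {p45, p46, p47, p48} — both open, so U is clopen.
  U = {p45, p46, p47, p48}, X ∖ U = {p49} — both open, so U is clopen.
  U = {p45, p46, p47, p48, p49}, X ∖ U = ∅ — both open, so U is clopen.
Nontrivial clopen(s) exist: e.g. {p45, p46, p47, p48}. So (X, τ) is disconnected.
Compute connected components by grouping points that agree on all clopens:
  component: {p49}
  component: {p45, p46, p47, p48}


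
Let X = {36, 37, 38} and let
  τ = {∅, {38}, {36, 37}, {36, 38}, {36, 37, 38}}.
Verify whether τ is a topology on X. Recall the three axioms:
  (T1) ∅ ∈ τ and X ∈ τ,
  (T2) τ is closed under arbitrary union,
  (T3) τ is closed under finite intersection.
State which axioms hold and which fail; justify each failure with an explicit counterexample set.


τ is NOT a topology on X.

Axiom (T1): ∅ ∈ τ? Yes; X ∈ τ? Yes.
Axiom (T2/T3): check pairwise unions and intersections of members of τ.
Counterexample for (T3): {36, 37} ∩ {36, 38} = {36} ∉ τ. Therefore τ is NOT a topology.


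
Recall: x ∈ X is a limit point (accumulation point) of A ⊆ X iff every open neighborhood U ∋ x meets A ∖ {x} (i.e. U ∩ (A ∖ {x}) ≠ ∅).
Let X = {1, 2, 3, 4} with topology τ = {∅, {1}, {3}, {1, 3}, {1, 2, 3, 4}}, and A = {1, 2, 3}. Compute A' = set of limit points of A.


A' = {2, 4}

For each x ∈ X, list the open sets U ∈ τ with x ∈ U, then check whether U ∩ (A ∖ {x}) ≠ ∅ for every such U.
  x = 1: open {1} ∋ x has {1} ∩ (A ∖ {1}) = ∅, so x is NOT a limit point.
  x = 2: opens ∋ x are {1, 2, 3, 4}; each meets A ∖ {2}, so x IS a limit point.
  x = 3: open {3} ∋ x has {3} ∩ (A ∖ {3}) = ∅, so x is NOT a limit point.
  x = 4: opens ∋ x are {1, 2, 3, 4}; each meets A ∖ {4}, so x IS a limit point.
Collecting: A' = {2, 4}.


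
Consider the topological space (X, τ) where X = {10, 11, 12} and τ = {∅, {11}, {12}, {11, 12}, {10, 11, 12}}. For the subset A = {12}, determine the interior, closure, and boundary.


int(A) = {12}, cl(A) = {10, 12}, ∂A = {10}.

Closed sets in (X, τ) are complements of opens:
  closed(X, τ) = {∅, {10}, {10, 11}, {10, 12}, {10, 11, 12}}.
int(A) = ⋃ {U ∈ τ : U ⊆ A}. Opens contained in A: ∅, {12}.
Taking the union of these: int(A) = {12}.
cl(A) = ⋂ {C closed : A ⊆ C}. Closed sets containing A: {10, 12}, {10, 11, 12}.
Intersecting these: cl(A) = {10, 12}.
∂A = cl(A) ∖ int(A) = {10, 12} ∖ {12} = {10}.


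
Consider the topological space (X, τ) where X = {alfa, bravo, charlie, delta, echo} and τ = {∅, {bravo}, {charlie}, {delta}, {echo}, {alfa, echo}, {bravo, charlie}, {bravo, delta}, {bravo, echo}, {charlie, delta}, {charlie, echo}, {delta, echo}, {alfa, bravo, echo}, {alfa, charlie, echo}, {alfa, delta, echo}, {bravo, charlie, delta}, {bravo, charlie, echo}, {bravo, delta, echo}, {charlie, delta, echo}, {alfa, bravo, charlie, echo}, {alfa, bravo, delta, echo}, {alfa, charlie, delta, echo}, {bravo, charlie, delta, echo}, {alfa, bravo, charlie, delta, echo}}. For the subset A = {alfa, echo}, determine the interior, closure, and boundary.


int(A) = {alfa, echo}, cl(A) = {alfa, echo}, ∂A = ∅.

Closed sets in (X, τ) are complements of opens:
  closed(X, τ) = {∅, {alfa}, {bravo}, {charlie}, {delta}, {alfa, bravo}, {alfa, charlie}, {alfa, delta}, {alfa, echo}, {bravo, charlie}, {bravo, delta}, {charlie, delta}, {alfa, bravo, charlie}, {alfa, bravo, delta}, {alfa, bravo, echo}, {alfa, charlie, delta}, {alfa, charlie, echo}, {alfa, delta, echo}, {bravo, charlie, delta}, {alfa, bravo, charlie, delta}, {alfa, bravo, charlie, echo}, {alfa, bravo, delta, echo}, {alfa, charlie, delta, echo}, {alfa, bravo, charlie, delta, echo}}.
int(A) = ⋃ {U ∈ τ : U ⊆ A}. Opens contained in A: ∅, {echo}, {alfa, echo}.
Taking the union of these: int(A) = {alfa, echo}.
cl(A) = ⋂ {C closed : A ⊆ C}. Closed sets containing A: {alfa, echo}, {alfa, bravo, echo}, {alfa, charlie, echo}, {alfa, delta, echo}, {alfa, bravo, charlie, echo}, {alfa, bravo, delta, echo}, {alfa, charlie, delta, echo}, {alfa, bravo, charlie, delta, echo}.
Intersecting these: cl(A) = {alfa, echo}.
∂A = cl(A) ∖ int(A) = {alfa, echo} ∖ {alfa, echo} = ∅.


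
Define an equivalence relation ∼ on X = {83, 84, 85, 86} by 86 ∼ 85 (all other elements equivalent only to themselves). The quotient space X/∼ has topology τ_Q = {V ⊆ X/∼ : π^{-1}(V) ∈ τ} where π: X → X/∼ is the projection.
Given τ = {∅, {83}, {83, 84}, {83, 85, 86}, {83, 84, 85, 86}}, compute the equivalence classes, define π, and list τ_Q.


X/∼ = {[83], [84], [85=86]}; |τ_Q| = 5.

Equivalence classes: [83], [84], [85=86].
Quotient map π: X → X/∼ sends 83 ↦ [83], 84 ↦ [84], 85 ↦ [85=86], 86 ↦ [85=86].
For each subset V ⊆ X/∼, compute π^{-1}(V) ⊆ X and check whether π^{-1}(V) ∈ τ. V is open in τ_Q iff π^{-1}(V) ∈ τ.
  V = {}: π^{-1}(V) = ∅ ∈ τ ✓.
  V = {[83]}: π^{-1}(V) = {83} ∈ τ ✓.
  V = {[84]}: π^{-1}(V) = {84} ∉ τ ✗.
  V = {[83], [84]}: π^{-1}(V) = {83, 84} ∈ τ ✓.
  V = {[85=86]}: π^{-1}(V) = {85, 86} ∉ τ ✗.
  V = {[83], [85=86]}: π^{-1}(V) = {83, 85, 86} ∈ τ ✓.
  V = {[84], [85=86]}: π^{-1}(V) = {84, 85, 86} ∉ τ ✗.
  V = {[83], [84], [85=86]}: π^{-1}(V) = {83, 84, 85, 86} ∈ τ ✓.
Open sets in the quotient: τ_Q = {{}, {[83]}, {[83], [84]}, {[83], [85=86]}, {[83], [84], [85=86]}} (5 elements).


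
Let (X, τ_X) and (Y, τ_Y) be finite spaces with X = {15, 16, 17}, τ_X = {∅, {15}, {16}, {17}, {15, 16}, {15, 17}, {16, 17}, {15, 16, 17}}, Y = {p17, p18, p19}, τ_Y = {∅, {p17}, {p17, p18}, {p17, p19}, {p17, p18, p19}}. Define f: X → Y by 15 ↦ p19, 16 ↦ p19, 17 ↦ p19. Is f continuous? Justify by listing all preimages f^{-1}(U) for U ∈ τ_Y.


f IS continuous.

Compute f^{-1}(U) for each U ∈ τ_Y:
  U = ∅: f^{-1}(U) = ∅ ∈ τ_X ✓.
  U = {p17}: f^{-1}(U) = ∅ ∈ τ_X ✓.
  U = {p17, p18}: f^{-1}(U) = ∅ ∈ τ_X ✓.
  U = {p17, p19}: f^{-1}(U) = {15, 16, 17} ∈ τ_X ✓.
  U = {p17, p18, p19}: f^{-1}(U) = {15, 16, 17} ∈ τ_X ✓.
Every preimage lies in τ_X, so f IS continuous.


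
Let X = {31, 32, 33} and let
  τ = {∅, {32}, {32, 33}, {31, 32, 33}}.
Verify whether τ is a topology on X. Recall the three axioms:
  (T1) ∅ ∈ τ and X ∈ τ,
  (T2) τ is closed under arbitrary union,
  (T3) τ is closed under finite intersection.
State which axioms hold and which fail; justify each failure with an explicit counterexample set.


τ IS a topology on X.

Axiom (T1): ∅ ∈ τ? Yes; X ∈ τ? Yes.
Axiom (T2/T3): check pairwise unions and intersections of members of τ.
All pairwise intersections and unions checked — each lies in τ. Therefore τ satisfies (T1), (T2), (T3): it IS a topology on X.


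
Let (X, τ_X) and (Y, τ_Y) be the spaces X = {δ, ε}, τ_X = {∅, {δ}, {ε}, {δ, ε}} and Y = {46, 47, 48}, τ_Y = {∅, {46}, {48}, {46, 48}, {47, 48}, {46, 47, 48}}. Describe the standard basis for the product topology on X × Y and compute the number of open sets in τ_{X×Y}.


Basis B = {∅ × ∅, {δ} × {46}, {δ} × {48}, {ε} × {46}, {ε} × {48}, {δ} × {46, 48}, {δ, ε} × {46}, {δ} × {47, 48}, {δ, ε} × {48}, {ε} × {46, 48}, {ε} × {47, 48}, {δ} × {46, 47, 48}, {ε} × {46, 47, 48}, {δ, ε} × {46, 48}, {δ, ε} × {47, 48}, {δ, ε} × {46, 47, 48}}; |τ_{X×Y}| = 36.

Enumerate products U × V with U ∈ τ_X, V ∈ τ_Y (deduplicated):
  ∅ × ∅ = {} (∅)
  {δ} × {46} = {(δ,46)}
  {δ} × {48} = {(δ,48)}
  {ε} × {46} = {(ε,46)}
  {ε} × {48} = {(ε,48)}
  {δ} × {46, 48} = {(δ,46), (δ,48)}
  {δ, ε} × {46} = {(δ,46), (ε,46)}
  {δ} × {47, 48} = {(δ,47), (δ,48)}
  {δ, ε} × {48} = {(δ,48), (ε,48)}
  {ε} × {46, 48} = {(ε,46), (ε,48)}
  {ε} × {47, 48} = {(ε,47), (ε,48)}
  {δ} × {46, 47, 48} = {(δ,46), (δ,47), (δ,48)}
  {ε} × {46, 47, 48} = {(ε,46), (ε,47), (ε,48)}
  {δ, ε} × {46, 48} = {(δ,46), (δ,48), (ε,46), (ε,48)}
  {δ, ε} × {47, 48} = {(δ,47), (δ,48), (ε,47), (ε,48)}
  {δ, ε} × {46, 47, 48} = {(δ,46), (δ,47), (δ,48), (ε,46), (ε,47), (ε,48)}
These 16 distinct sets form the basis B.
Close under arbitrary unions to get τ_{X×Y}; counting gives |τ_{X×Y}| = 36.


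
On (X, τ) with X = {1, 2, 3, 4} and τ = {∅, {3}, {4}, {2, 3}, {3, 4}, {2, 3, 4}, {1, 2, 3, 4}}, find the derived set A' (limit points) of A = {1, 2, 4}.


A' = {1}

For each x ∈ X, list the open sets U ∈ τ with x ∈ U, then check whether U ∩ (A ∖ {x}) ≠ ∅ for every such U.
  x = 1: opens ∋ x are {1, 2, 3, 4}; each meets A ∖ {1}, so x IS a limit point.
  x = 2: open {2, 3} ∋ x has {2, 3} ∩ (A ∖ {2}) = ∅, so x is NOT a limit point.
  x = 3: open {3} ∋ x has {3} ∩ (A ∖ {3}) = ∅, so x is NOT a limit point.
  x = 4: open {4} ∋ x has {4} ∩ (A ∖ {4}) = ∅, so x is NOT a limit point.
Collecting: A' = {1}.


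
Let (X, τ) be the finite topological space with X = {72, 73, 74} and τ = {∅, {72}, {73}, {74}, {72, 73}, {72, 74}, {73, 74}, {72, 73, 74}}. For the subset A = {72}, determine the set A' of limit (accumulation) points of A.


A' = ∅

For each x ∈ X, list the open sets U ∈ τ with x ∈ U, then check whether U ∩ (A ∖ {x}) ≠ ∅ for every such U.
  x = 72: open {72} ∋ x has {72} ∩ (A ∖ {72}) = ∅, so x is NOT a limit point.
  x = 73: open {73} ∋ x has {73} ∩ (A ∖ {73}) = ∅, so x is NOT a limit point.
  x = 74: open {74} ∋ x has {74} ∩ (A ∖ {74}) = ∅, so x is NOT a limit point.
Collecting: A' = ∅.


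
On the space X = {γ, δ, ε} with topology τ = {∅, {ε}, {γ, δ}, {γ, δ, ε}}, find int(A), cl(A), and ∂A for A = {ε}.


int(A) = {ε}, cl(A) = {ε}, ∂A = ∅.

Closed sets in (X, τ) are complements of opens:
  closed(X, τ) = {∅, {ε}, {γ, δ}, {γ, δ, ε}}.
int(A) = ⋃ {U ∈ τ : U ⊆ A}. Opens contained in A: ∅, {ε}.
Taking the union of these: int(A) = {ε}.
cl(A) = ⋂ {C closed : A ⊆ C}. Closed sets containing A: {ε}, {γ, δ, ε}.
Intersecting these: cl(A) = {ε}.
∂A = cl(A) ∖ int(A) = {ε} ∖ {ε} = ∅.
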